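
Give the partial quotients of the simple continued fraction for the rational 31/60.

Run the Euclidean algorithm on 31 and 60; the successive quotients are the partial quotients a_0, a_1, ... (each step inverts the fractional part left over by the previous one):
  31 = 0*60 + 31, so a_0 = 0.
  60 = 1*31 + 29, so a_1 = 1.
  31 = 1*29 + 2, so a_2 = 1.
  29 = 14*2 + 1, so a_3 = 14.
  2 = 2*1 + 0, so a_4 = 2.
The remainder reaches 0 after 5 divisions, so the expansion has 5 partial quotients, read off in order.

[0; 1, 1, 14, 2]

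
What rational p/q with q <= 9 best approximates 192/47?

Expand x = 192/47 as a continued fraction with the Euclidean algorithm:
  192 = 4*47 + 4, so a_0 = 4.
  47 = 11*4 + 3, so a_1 = 11.
  4 = 1*3 + 1, so a_2 = 1.
  3 = 3*1 + 0, so a_3 = 3.
so x = [4; 11, 1, 3].
Convergents (p_i = a_i*p_{i-1} + p_{i-2}, q_i = a_i*q_{i-1} + q_{i-2} with p_{-2}=0, p_{-1}=1, q_{-2}=1, q_{-1}=0), until the denominator exceeds 9:
  i=0: a_0=4, p_0 = 4*1 + 0 = 4, q_0 = 4*0 + 1 = 1.
  i=1: a_1=11, p_1 = 11*4 + 1 = 45, q_1 = 11*1 + 0 = 11.
q_1 = 11 > 9, so the last convergent with denominator <= 9 is p_0/q_0 = 4/1.
The closest fraction with denominator <= 9 is either p_0/q_0 or the intermediate fraction (k*p_0 + p_{-1})/(k*q_0 + q_{-1}) with the largest k >= 1 whose denominator stays <= 9; these approach x as k grows, and every other convergent or intermediate fraction in range is farther away.
Largest k: floor((9 - q_{-1})/q_0) = floor((9 - 0)/1) = 9 (using the seeds p_{-1} = 1, q_{-1} = 0).
That gives (9*4 + 1)/(9*1 + 0) = 37/9.
Compare the errors: |x - 4/1| = |192*1 - 4*47|/(47*1) = 4/47, and |x - 37/9| = |192*9 - 37*47|/(47*9) = 11/423.
Cross-multiplying, 11*47 = 517 < 1692 = 4*423, so 11/423 is smaller: the intermediate fraction 37/9 is closer to x than 4/1.

37/9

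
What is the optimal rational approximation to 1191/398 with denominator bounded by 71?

212/71

Expand x = 1191/398 as a continued fraction with the Euclidean algorithm:
  1191 = 2*398 + 395, so a_0 = 2.
  398 = 1*395 + 3, so a_1 = 1.
  395 = 131*3 + 2, so a_2 = 131.
  3 = 1*2 + 1, so a_3 = 1.
  2 = 2*1 + 0, so a_4 = 2.
so x = [2; 1, 131, 1, 2].
Convergents (p_i = a_i*p_{i-1} + p_{i-2}, q_i = a_i*q_{i-1} + q_{i-2} with p_{-2}=0, p_{-1}=1, q_{-2}=1, q_{-1}=0), until the denominator exceeds 71:
  i=0: a_0=2, p_0 = 2*1 + 0 = 2, q_0 = 2*0 + 1 = 1.
  i=1: a_1=1, p_1 = 1*2 + 1 = 3, q_1 = 1*1 + 0 = 1.
  i=2: a_2=131, p_2 = 131*3 + 2 = 395, q_2 = 131*1 + 1 = 132.
q_2 = 132 > 71, so the last convergent with denominator <= 71 is p_1/q_1 = 3/1.
The closest fraction with denominator <= 71 is either p_1/q_1 or the intermediate fraction (k*p_1 + p_0)/(k*q_1 + q_0) with the largest k >= 1 whose denominator stays <= 71; these approach x as k grows, and every other convergent or intermediate fraction in range is farther away.
Largest k: floor((71 - q_0)/q_1) = floor((71 - 1)/1) = 70.
That gives (70*3 + 2)/(70*1 + 1) = 212/71.
Compare the errors: |x - 3/1| = |1191*1 - 3*398|/(398*1) = 3/398, and |x - 212/71| = |1191*71 - 212*398|/(398*71) = 185/28258.
Cross-multiplying, 185*398 = 73630 < 84774 = 3*28258, so 185/28258 is smaller: the intermediate fraction 212/71 is closer to x than 3/1.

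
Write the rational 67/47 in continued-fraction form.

[1; 2, 2, 1, 6]

Run the Euclidean algorithm on 67 and 47; the successive quotients are the partial quotients a_0, a_1, ... (each step inverts the fractional part left over by the previous one):
  67 = 1*47 + 20, so a_0 = 1.
  47 = 2*20 + 7, so a_1 = 2.
  20 = 2*7 + 6, so a_2 = 2.
  7 = 1*6 + 1, so a_3 = 1.
  6 = 6*1 + 0, so a_4 = 6.
The remainder reaches 0 after 5 divisions, so the expansion has 5 partial quotients, read off in order.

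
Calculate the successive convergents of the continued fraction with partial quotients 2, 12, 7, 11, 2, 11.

Using the convergent recurrence p_i = a_i*p_{i-1} + p_{i-2}, q_i = a_i*q_{i-1} + q_{i-2} with p_{-2}=0, p_{-1}=1, q_{-2}=1, q_{-1}=0:
  i=0: a_0=2, p_0 = 2*1 + 0 = 2, q_0 = 2*0 + 1 = 1.
  i=1: a_1=12, p_1 = 12*2 + 1 = 25, q_1 = 12*1 + 0 = 12.
  i=2: a_2=7, p_2 = 7*25 + 2 = 177, q_2 = 7*12 + 1 = 85.
  i=3: a_3=11, p_3 = 11*177 + 25 = 1972, q_3 = 11*85 + 12 = 947.
  i=4: a_4=2, p_4 = 2*1972 + 177 = 4121, q_4 = 2*947 + 85 = 1979.
  i=5: a_5=11, p_5 = 11*4121 + 1972 = 47303, q_5 = 11*1979 + 947 = 22716.

2/1, 25/12, 177/85, 1972/947, 4121/1979, 47303/22716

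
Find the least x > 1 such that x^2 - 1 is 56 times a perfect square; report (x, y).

First expand sqrt(56) as a continued fraction. With x_i = (sqrt(56) + m_i)/d_i and (m_0, d_0) = (0, 1): a_0 = floor(sqrt(56)) = 7, since 7^2 = 49 <= 56 < 64 = 8^2.
Iterate m_{i+1} = d_i*a_i - m_i, d_{i+1} = (56 - m_{i+1}^2)/d_i, a_{i+1} = floor((a_0 + m_{i+1})/d_{i+1}):
  m_1 = 1*7 - 0 = 7, d_1 = (56 - 7^2)/1 = 7/1 = 7, a_1 = floor((7 + 7)/7) = 2.
  m_2 = 7*2 - 7 = 7, d_2 = (56 - 7^2)/7 = 7/7 = 1, a_2 = floor((7 + 7)/1) = 14.
  m_3 = 1*14 - 7 = 7, d_3 = (56 - 7^2)/1 = 7/1 = 7: (m_3, d_3) = (m_1, d_1) = (7, 7), so from here the quotients repeat a_1, a_2; the period length is 2.
So sqrt(56) = [7; (2, 14)] with period length k = 2.
k is even, so the fundamental solution of x^2 - 56y^2 = 1 is (p_{k-1}, q_{k-1}) = (p_1, q_1); compute convergents through index 1.
Convergents (p_i = a_i*p_{i-1} + p_{i-2}, q_i = a_i*q_{i-1} + q_{i-2} with p_{-2}=0, p_{-1}=1, q_{-2}=1, q_{-1}=0):
  i=0: a_0=7, p_0 = 7*1 + 0 = 7, q_0 = 7*0 + 1 = 1.
  i=1: a_1=2, p_1 = 2*7 + 1 = 15, q_1 = 2*1 + 0 = 2.
Check: 15^2 - 56*2^2 = 225 - 224 = 1, so (x, y) = (15, 2) solves the equation, and by the theorem it is the least positive solution.

(x, y) = (15, 2)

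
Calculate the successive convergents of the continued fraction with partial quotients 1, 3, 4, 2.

Using the convergent recurrence p_i = a_i*p_{i-1} + p_{i-2}, q_i = a_i*q_{i-1} + q_{i-2} with p_{-2}=0, p_{-1}=1, q_{-2}=1, q_{-1}=0:
  i=0: a_0=1, p_0 = 1*1 + 0 = 1, q_0 = 1*0 + 1 = 1.
  i=1: a_1=3, p_1 = 3*1 + 1 = 4, q_1 = 3*1 + 0 = 3.
  i=2: a_2=4, p_2 = 4*4 + 1 = 17, q_2 = 4*3 + 1 = 13.
  i=3: a_3=2, p_3 = 2*17 + 4 = 38, q_3 = 2*13 + 3 = 29.

1/1, 4/3, 17/13, 38/29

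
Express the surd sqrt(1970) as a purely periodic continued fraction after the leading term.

[44; (2, 1, 1, 2, 88)]

Write x_i = (sqrt(1970) + m_i)/d_i with (m_0, d_0) = (0, 1). a_0 = floor(sqrt(1970)) = 44, since 44^2 = 1936 <= 1970 < 2025 = 45^2.
Iterate m_{i+1} = d_i*a_i - m_i, d_{i+1} = (1970 - m_{i+1}^2)/d_i, a_{i+1} = floor((a_0 + m_{i+1})/d_{i+1}):
  m_1 = 1*44 - 0 = 44, d_1 = (1970 - 44^2)/1 = 34/1 = 34, a_1 = floor((44 + 44)/34) = 2.
  m_2 = 34*2 - 44 = 24, d_2 = (1970 - 24^2)/34 = 1394/34 = 41, a_2 = floor((44 + 24)/41) = 1.
  m_3 = 41*1 - 24 = 17, d_3 = (1970 - 17^2)/41 = 1681/41 = 41, a_3 = floor((44 + 17)/41) = 1.
  m_4 = 41*1 - 17 = 24, d_4 = (1970 - 24^2)/41 = 1394/41 = 34, a_4 = floor((44 + 24)/34) = 2.
  m_5 = 34*2 - 24 = 44, d_5 = (1970 - 44^2)/34 = 34/34 = 1, a_5 = floor((44 + 44)/1) = 88.
  m_6 = 1*88 - 44 = 44, d_6 = (1970 - 44^2)/1 = 34/1 = 34: (m_6, d_6) = (m_1, d_1) = (44, 34), so from here the quotients repeat a_1, ..., a_5; the period length is 5.
Hence the expansion of sqrt(1970) is a_0 = 44 followed by the repeating block 2, 1, 1, 2, 88 (period 5).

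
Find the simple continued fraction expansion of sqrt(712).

[26; (1, 2, 6, 2, 1, 52)]

Write x_i = (sqrt(712) + m_i)/d_i with (m_0, d_0) = (0, 1). a_0 = floor(sqrt(712)) = 26, since 26^2 = 676 <= 712 < 729 = 27^2.
Iterate m_{i+1} = d_i*a_i - m_i, d_{i+1} = (712 - m_{i+1}^2)/d_i, a_{i+1} = floor((a_0 + m_{i+1})/d_{i+1}):
  m_1 = 1*26 - 0 = 26, d_1 = (712 - 26^2)/1 = 36/1 = 36, a_1 = floor((26 + 26)/36) = 1.
  m_2 = 36*1 - 26 = 10, d_2 = (712 - 10^2)/36 = 612/36 = 17, a_2 = floor((26 + 10)/17) = 2.
  m_3 = 17*2 - 10 = 24, d_3 = (712 - 24^2)/17 = 136/17 = 8, a_3 = floor((26 + 24)/8) = 6.
  m_4 = 8*6 - 24 = 24, d_4 = (712 - 24^2)/8 = 136/8 = 17, a_4 = floor((26 + 24)/17) = 2.
  m_5 = 17*2 - 24 = 10, d_5 = (712 - 10^2)/17 = 612/17 = 36, a_5 = floor((26 + 10)/36) = 1.
  m_6 = 36*1 - 10 = 26, d_6 = (712 - 26^2)/36 = 36/36 = 1, a_6 = floor((26 + 26)/1) = 52.
  m_7 = 1*52 - 26 = 26, d_7 = (712 - 26^2)/1 = 36/1 = 36: (m_7, d_7) = (m_1, d_1) = (26, 36), so from here the quotients repeat a_1, ..., a_6; the period length is 6.
Hence the expansion of sqrt(712) is a_0 = 26 followed by the repeating block 1, 2, 6, 2, 1, 52 (period 6).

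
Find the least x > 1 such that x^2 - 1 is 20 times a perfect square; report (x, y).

First expand sqrt(20) as a continued fraction. With x_i = (sqrt(20) + m_i)/d_i and (m_0, d_0) = (0, 1): a_0 = floor(sqrt(20)) = 4, since 4^2 = 16 <= 20 < 25 = 5^2.
Iterate m_{i+1} = d_i*a_i - m_i, d_{i+1} = (20 - m_{i+1}^2)/d_i, a_{i+1} = floor((a_0 + m_{i+1})/d_{i+1}):
  m_1 = 1*4 - 0 = 4, d_1 = (20 - 4^2)/1 = 4/1 = 4, a_1 = floor((4 + 4)/4) = 2.
  m_2 = 4*2 - 4 = 4, d_2 = (20 - 4^2)/4 = 4/4 = 1, a_2 = floor((4 + 4)/1) = 8.
  m_3 = 1*8 - 4 = 4, d_3 = (20 - 4^2)/1 = 4/1 = 4: (m_3, d_3) = (m_1, d_1) = (4, 4), so from here the quotients repeat a_1, a_2; the period length is 2.
So sqrt(20) = [4; (2, 8)] with period length k = 2.
k is even, so the fundamental solution of x^2 - 20y^2 = 1 is (p_{k-1}, q_{k-1}) = (p_1, q_1); compute convergents through index 1.
Convergents (p_i = a_i*p_{i-1} + p_{i-2}, q_i = a_i*q_{i-1} + q_{i-2} with p_{-2}=0, p_{-1}=1, q_{-2}=1, q_{-1}=0):
  i=0: a_0=4, p_0 = 4*1 + 0 = 4, q_0 = 4*0 + 1 = 1.
  i=1: a_1=2, p_1 = 2*4 + 1 = 9, q_1 = 2*1 + 0 = 2.
Check: 9^2 - 20*2^2 = 81 - 80 = 1, so (x, y) = (9, 2) solves the equation, and by the theorem it is the least positive solution.

(x, y) = (9, 2)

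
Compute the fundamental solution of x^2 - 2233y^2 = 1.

First expand sqrt(2233) as a continued fraction. With x_i = (sqrt(2233) + m_i)/d_i and (m_0, d_0) = (0, 1): a_0 = floor(sqrt(2233)) = 47, since 47^2 = 2209 <= 2233 < 2304 = 48^2.
Iterate m_{i+1} = d_i*a_i - m_i, d_{i+1} = (2233 - m_{i+1}^2)/d_i, a_{i+1} = floor((a_0 + m_{i+1})/d_{i+1}):
  m_1 = 1*47 - 0 = 47, d_1 = (2233 - 47^2)/1 = 24/1 = 24, a_1 = floor((47 + 47)/24) = 3.
  m_2 = 24*3 - 47 = 25, d_2 = (2233 - 25^2)/24 = 1608/24 = 67, a_2 = floor((47 + 25)/67) = 1.
  m_3 = 67*1 - 25 = 42, d_3 = (2233 - 42^2)/67 = 469/67 = 7, a_3 = floor((47 + 42)/7) = 12.
  m_4 = 7*12 - 42 = 42, d_4 = (2233 - 42^2)/7 = 469/7 = 67, a_4 = floor((47 + 42)/67) = 1.
  m_5 = 67*1 - 42 = 25, d_5 = (2233 - 25^2)/67 = 1608/67 = 24, a_5 = floor((47 + 25)/24) = 3.
  m_6 = 24*3 - 25 = 47, d_6 = (2233 - 47^2)/24 = 24/24 = 1, a_6 = floor((47 + 47)/1) = 94.
  m_7 = 1*94 - 47 = 47, d_7 = (2233 - 47^2)/1 = 24/1 = 24: (m_7, d_7) = (m_1, d_1) = (47, 24), so from here the quotients repeat a_1, ..., a_6; the period length is 6.
So sqrt(2233) = [47; (3, 1, 12, 1, 3, 94)] with period length k = 6.
k is even, so the fundamental solution of x^2 - 2233y^2 = 1 is (p_{k-1}, q_{k-1}) = (p_5, q_5); compute convergents through index 5.
Convergents (p_i = a_i*p_{i-1} + p_{i-2}, q_i = a_i*q_{i-1} + q_{i-2} with p_{-2}=0, p_{-1}=1, q_{-2}=1, q_{-1}=0):
  i=0: a_0=47, p_0 = 47*1 + 0 = 47, q_0 = 47*0 + 1 = 1.
  i=1: a_1=3, p_1 = 3*47 + 1 = 142, q_1 = 3*1 + 0 = 3.
  i=2: a_2=1, p_2 = 1*142 + 47 = 189, q_2 = 1*3 + 1 = 4.
  i=3: a_3=12, p_3 = 12*189 + 142 = 2410, q_3 = 12*4 + 3 = 51.
  i=4: a_4=1, p_4 = 1*2410 + 189 = 2599, q_4 = 1*51 + 4 = 55.
  i=5: a_5=3, p_5 = 3*2599 + 2410 = 10207, q_5 = 3*55 + 51 = 216.
Check: 10207^2 - 2233*216^2 = 104182849 - 104182848 = 1, so (x, y) = (10207, 216) solves the equation, and by the theorem it is the least positive solution.

(x, y) = (10207, 216)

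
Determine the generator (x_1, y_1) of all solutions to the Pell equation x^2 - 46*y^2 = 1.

First expand sqrt(46) as a continued fraction. With x_i = (sqrt(46) + m_i)/d_i and (m_0, d_0) = (0, 1): a_0 = floor(sqrt(46)) = 6, since 6^2 = 36 <= 46 < 49 = 7^2.
Iterate m_{i+1} = d_i*a_i - m_i, d_{i+1} = (46 - m_{i+1}^2)/d_i, a_{i+1} = floor((a_0 + m_{i+1})/d_{i+1}):
  m_1 = 1*6 - 0 = 6, d_1 = (46 - 6^2)/1 = 10/1 = 10, a_1 = floor((6 + 6)/10) = 1.
  m_2 = 10*1 - 6 = 4, d_2 = (46 - 4^2)/10 = 30/10 = 3, a_2 = floor((6 + 4)/3) = 3.
  m_3 = 3*3 - 4 = 5, d_3 = (46 - 5^2)/3 = 21/3 = 7, a_3 = floor((6 + 5)/7) = 1.
  m_4 = 7*1 - 5 = 2, d_4 = (46 - 2^2)/7 = 42/7 = 6, a_4 = floor((6 + 2)/6) = 1.
  m_5 = 6*1 - 2 = 4, d_5 = (46 - 4^2)/6 = 30/6 = 5, a_5 = floor((6 + 4)/5) = 2.
  m_6 = 5*2 - 4 = 6, d_6 = (46 - 6^2)/5 = 10/5 = 2, a_6 = floor((6 + 6)/2) = 6.
  m_7 = 2*6 - 6 = 6, d_7 = (46 - 6^2)/2 = 10/2 = 5, a_7 = floor((6 + 6)/5) = 2.
  m_8 = 5*2 - 6 = 4, d_8 = (46 - 4^2)/5 = 30/5 = 6, a_8 = floor((6 + 4)/6) = 1.
  m_9 = 6*1 - 4 = 2, d_9 = (46 - 2^2)/6 = 42/6 = 7, a_9 = floor((6 + 2)/7) = 1.
  m_10 = 7*1 - 2 = 5, d_10 = (46 - 5^2)/7 = 21/7 = 3, a_10 = floor((6 + 5)/3) = 3.
  m_11 = 3*3 - 5 = 4, d_11 = (46 - 4^2)/3 = 30/3 = 10, a_11 = floor((6 + 4)/10) = 1.
  m_12 = 10*1 - 4 = 6, d_12 = (46 - 6^2)/10 = 10/10 = 1, a_12 = floor((6 + 6)/1) = 12.
  m_13 = 1*12 - 6 = 6, d_13 = (46 - 6^2)/1 = 10/1 = 10: (m_13, d_13) = (m_1, d_1) = (6, 10), so from here the quotients repeat a_1, ..., a_12; the period length is 12.
So sqrt(46) = [6; (1, 3, 1, 1, 2, 6, 2, 1, 1, 3, 1, 12)] with period length k = 12.
k is even, so the fundamental solution of x^2 - 46y^2 = 1 is (p_{k-1}, q_{k-1}) = (p_11, q_11); compute convergents through index 11.
Convergents (p_i = a_i*p_{i-1} + p_{i-2}, q_i = a_i*q_{i-1} + q_{i-2} with p_{-2}=0, p_{-1}=1, q_{-2}=1, q_{-1}=0):
  i=0: a_0=6, p_0 = 6*1 + 0 = 6, q_0 = 6*0 + 1 = 1.
  i=1: a_1=1, p_1 = 1*6 + 1 = 7, q_1 = 1*1 + 0 = 1.
  i=2: a_2=3, p_2 = 3*7 + 6 = 27, q_2 = 3*1 + 1 = 4.
  i=3: a_3=1, p_3 = 1*27 + 7 = 34, q_3 = 1*4 + 1 = 5.
  i=4: a_4=1, p_4 = 1*34 + 27 = 61, q_4 = 1*5 + 4 = 9.
  i=5: a_5=2, p_5 = 2*61 + 34 = 156, q_5 = 2*9 + 5 = 23.
  i=6: a_6=6, p_6 = 6*156 + 61 = 997, q_6 = 6*23 + 9 = 147.
  i=7: a_7=2, p_7 = 2*997 + 156 = 2150, q_7 = 2*147 + 23 = 317.
  i=8: a_8=1, p_8 = 1*2150 + 997 = 3147, q_8 = 1*317 + 147 = 464.
  i=9: a_9=1, p_9 = 1*3147 + 2150 = 5297, q_9 = 1*464 + 317 = 781.
  i=10: a_10=3, p_10 = 3*5297 + 3147 = 19038, q_10 = 3*781 + 464 = 2807.
  i=11: a_11=1, p_11 = 1*19038 + 5297 = 24335, q_11 = 1*2807 + 781 = 3588.
Check: 24335^2 - 46*3588^2 = 592192225 - 592192224 = 1, so (x, y) = (24335, 3588) solves the equation, and by the theorem it is the least positive solution.

(x, y) = (24335, 3588)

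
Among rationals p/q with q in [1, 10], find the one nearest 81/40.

2/1

Expand x = 81/40 as a continued fraction with the Euclidean algorithm:
  81 = 2*40 + 1, so a_0 = 2.
  40 = 40*1 + 0, so a_1 = 40.
so x = [2; 40].
Convergents (p_i = a_i*p_{i-1} + p_{i-2}, q_i = a_i*q_{i-1} + q_{i-2} with p_{-2}=0, p_{-1}=1, q_{-2}=1, q_{-1}=0), until the denominator exceeds 10:
  i=0: a_0=2, p_0 = 2*1 + 0 = 2, q_0 = 2*0 + 1 = 1.
  i=1: a_1=40, p_1 = 40*2 + 1 = 81, q_1 = 40*1 + 0 = 40.
q_1 = 40 > 10, so the last convergent with denominator <= 10 is p_0/q_0 = 2/1.
The closest fraction with denominator <= 10 is either p_0/q_0 or the intermediate fraction (k*p_0 + p_{-1})/(k*q_0 + q_{-1}) with the largest k >= 1 whose denominator stays <= 10; these approach x as k grows, and every other convergent or intermediate fraction in range is farther away.
Largest k: floor((10 - q_{-1})/q_0) = floor((10 - 0)/1) = 10 (using the seeds p_{-1} = 1, q_{-1} = 0).
That gives (10*2 + 1)/(10*1 + 0) = 21/10.
Compare the errors: |x - 2/1| = |81*1 - 2*40|/(40*1) = 1/40, and |x - 21/10| = |81*10 - 21*40|/(40*10) = 30/400.
Cross-multiplying, 1*400 = 400 < 1200 = 30*40, so 1/40 is smaller: the convergent 2/1 is closer to x than 21/10.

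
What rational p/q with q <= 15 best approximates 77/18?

Expand x = 77/18 as a continued fraction with the Euclidean algorithm:
  77 = 4*18 + 5, so a_0 = 4.
  18 = 3*5 + 3, so a_1 = 3.
  5 = 1*3 + 2, so a_2 = 1.
  3 = 1*2 + 1, so a_3 = 1.
  2 = 2*1 + 0, so a_4 = 2.
so x = [4; 3, 1, 1, 2].
Convergents (p_i = a_i*p_{i-1} + p_{i-2}, q_i = a_i*q_{i-1} + q_{i-2} with p_{-2}=0, p_{-1}=1, q_{-2}=1, q_{-1}=0), until the denominator exceeds 15:
  i=0: a_0=4, p_0 = 4*1 + 0 = 4, q_0 = 4*0 + 1 = 1.
  i=1: a_1=3, p_1 = 3*4 + 1 = 13, q_1 = 3*1 + 0 = 3.
  i=2: a_2=1, p_2 = 1*13 + 4 = 17, q_2 = 1*3 + 1 = 4.
  i=3: a_3=1, p_3 = 1*17 + 13 = 30, q_3 = 1*4 + 3 = 7.
  i=4: a_4=2, p_4 = 2*30 + 17 = 77, q_4 = 2*7 + 4 = 18.
q_4 = 18 > 15, so the last convergent with denominator <= 15 is p_3/q_3 = 30/7.
The closest fraction with denominator <= 15 is either p_3/q_3 or the intermediate fraction (k*p_3 + p_2)/(k*q_3 + q_2) with the largest k >= 1 whose denominator stays <= 15; these approach x as k grows, and every other convergent or intermediate fraction in range is farther away.
Largest k: floor((15 - q_2)/q_3) = floor((15 - 4)/7) = 1.
That gives (1*30 + 17)/(1*7 + 4) = 47/11.
Compare the errors: |x - 30/7| = |77*7 - 30*18|/(18*7) = 1/126, and |x - 47/11| = |77*11 - 47*18|/(18*11) = 1/198.
Cross-multiplying, 1*126 = 126 < 198 = 1*198, so 1/198 is smaller: the intermediate fraction 47/11 is closer to x than 30/7.

47/11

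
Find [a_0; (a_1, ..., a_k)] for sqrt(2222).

[47; (7, 4, 7, 94)]

Write x_i = (sqrt(2222) + m_i)/d_i with (m_0, d_0) = (0, 1). a_0 = floor(sqrt(2222)) = 47, since 47^2 = 2209 <= 2222 < 2304 = 48^2.
Iterate m_{i+1} = d_i*a_i - m_i, d_{i+1} = (2222 - m_{i+1}^2)/d_i, a_{i+1} = floor((a_0 + m_{i+1})/d_{i+1}):
  m_1 = 1*47 - 0 = 47, d_1 = (2222 - 47^2)/1 = 13/1 = 13, a_1 = floor((47 + 47)/13) = 7.
  m_2 = 13*7 - 47 = 44, d_2 = (2222 - 44^2)/13 = 286/13 = 22, a_2 = floor((47 + 44)/22) = 4.
  m_3 = 22*4 - 44 = 44, d_3 = (2222 - 44^2)/22 = 286/22 = 13, a_3 = floor((47 + 44)/13) = 7.
  m_4 = 13*7 - 44 = 47, d_4 = (2222 - 47^2)/13 = 13/13 = 1, a_4 = floor((47 + 47)/1) = 94.
  m_5 = 1*94 - 47 = 47, d_5 = (2222 - 47^2)/1 = 13/1 = 13: (m_5, d_5) = (m_1, d_1) = (47, 13), so from here the quotients repeat a_1, ..., a_4; the period length is 4.
Hence the expansion of sqrt(2222) is a_0 = 47 followed by the repeating block 7, 4, 7, 94 (period 4).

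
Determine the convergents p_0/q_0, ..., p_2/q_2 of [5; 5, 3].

5/1, 26/5, 83/16

Using the convergent recurrence p_i = a_i*p_{i-1} + p_{i-2}, q_i = a_i*q_{i-1} + q_{i-2} with p_{-2}=0, p_{-1}=1, q_{-2}=1, q_{-1}=0:
  i=0: a_0=5, p_0 = 5*1 + 0 = 5, q_0 = 5*0 + 1 = 1.
  i=1: a_1=5, p_1 = 5*5 + 1 = 26, q_1 = 5*1 + 0 = 5.
  i=2: a_2=3, p_2 = 3*26 + 5 = 83, q_2 = 3*5 + 1 = 16.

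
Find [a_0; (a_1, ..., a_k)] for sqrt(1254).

Write x_i = (sqrt(1254) + m_i)/d_i with (m_0, d_0) = (0, 1). a_0 = floor(sqrt(1254)) = 35, since 35^2 = 1225 <= 1254 < 1296 = 36^2.
Iterate m_{i+1} = d_i*a_i - m_i, d_{i+1} = (1254 - m_{i+1}^2)/d_i, a_{i+1} = floor((a_0 + m_{i+1})/d_{i+1}):
  m_1 = 1*35 - 0 = 35, d_1 = (1254 - 35^2)/1 = 29/1 = 29, a_1 = floor((35 + 35)/29) = 2.
  m_2 = 29*2 - 35 = 23, d_2 = (1254 - 23^2)/29 = 725/29 = 25, a_2 = floor((35 + 23)/25) = 2.
  m_3 = 25*2 - 23 = 27, d_3 = (1254 - 27^2)/25 = 525/25 = 21, a_3 = floor((35 + 27)/21) = 2.
  m_4 = 21*2 - 27 = 15, d_4 = (1254 - 15^2)/21 = 1029/21 = 49, a_4 = floor((35 + 15)/49) = 1.
  m_5 = 49*1 - 15 = 34, d_5 = (1254 - 34^2)/49 = 98/49 = 2, a_5 = floor((35 + 34)/2) = 34.
  m_6 = 2*34 - 34 = 34, d_6 = (1254 - 34^2)/2 = 98/2 = 49, a_6 = floor((35 + 34)/49) = 1.
  m_7 = 49*1 - 34 = 15, d_7 = (1254 - 15^2)/49 = 1029/49 = 21, a_7 = floor((35 + 15)/21) = 2.
  m_8 = 21*2 - 15 = 27, d_8 = (1254 - 27^2)/21 = 525/21 = 25, a_8 = floor((35 + 27)/25) = 2.
  m_9 = 25*2 - 27 = 23, d_9 = (1254 - 23^2)/25 = 725/25 = 29, a_9 = floor((35 + 23)/29) = 2.
  m_10 = 29*2 - 23 = 35, d_10 = (1254 - 35^2)/29 = 29/29 = 1, a_10 = floor((35 + 35)/1) = 70.
  m_11 = 1*70 - 35 = 35, d_11 = (1254 - 35^2)/1 = 29/1 = 29: (m_11, d_11) = (m_1, d_1) = (35, 29), so from here the quotients repeat a_1, ..., a_10; the period length is 10.
Hence the expansion of sqrt(1254) is a_0 = 35 followed by the repeating block 2, 2, 2, 1, 34, 1, 2, 2, 2, 70 (period 10).

[35; (2, 2, 2, 1, 34, 1, 2, 2, 2, 70)]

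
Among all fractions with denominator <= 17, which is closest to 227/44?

67/13

Expand x = 227/44 as a continued fraction with the Euclidean algorithm:
  227 = 5*44 + 7, so a_0 = 5.
  44 = 6*7 + 2, so a_1 = 6.
  7 = 3*2 + 1, so a_2 = 3.
  2 = 2*1 + 0, so a_3 = 2.
so x = [5; 6, 3, 2].
Convergents (p_i = a_i*p_{i-1} + p_{i-2}, q_i = a_i*q_{i-1} + q_{i-2} with p_{-2}=0, p_{-1}=1, q_{-2}=1, q_{-1}=0), until the denominator exceeds 17:
  i=0: a_0=5, p_0 = 5*1 + 0 = 5, q_0 = 5*0 + 1 = 1.
  i=1: a_1=6, p_1 = 6*5 + 1 = 31, q_1 = 6*1 + 0 = 6.
  i=2: a_2=3, p_2 = 3*31 + 5 = 98, q_2 = 3*6 + 1 = 19.
q_2 = 19 > 17, so the last convergent with denominator <= 17 is p_1/q_1 = 31/6.
The closest fraction with denominator <= 17 is either p_1/q_1 or the intermediate fraction (k*p_1 + p_0)/(k*q_1 + q_0) with the largest k >= 1 whose denominator stays <= 17; these approach x as k grows, and every other convergent or intermediate fraction in range is farther away.
Largest k: floor((17 - q_0)/q_1) = floor((17 - 1)/6) = 2.
That gives (2*31 + 5)/(2*6 + 1) = 67/13.
Compare the errors: |x - 31/6| = |227*6 - 31*44|/(44*6) = 2/264, and |x - 67/13| = |227*13 - 67*44|/(44*13) = 3/572.
Cross-multiplying, 3*264 = 792 < 1144 = 2*572, so 3/572 is smaller: the intermediate fraction 67/13 is closer to x than 31/6.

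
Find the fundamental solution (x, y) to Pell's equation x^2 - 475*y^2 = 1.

First expand sqrt(475) as a continued fraction. With x_i = (sqrt(475) + m_i)/d_i and (m_0, d_0) = (0, 1): a_0 = floor(sqrt(475)) = 21, since 21^2 = 441 <= 475 < 484 = 22^2.
Iterate m_{i+1} = d_i*a_i - m_i, d_{i+1} = (475 - m_{i+1}^2)/d_i, a_{i+1} = floor((a_0 + m_{i+1})/d_{i+1}):
  m_1 = 1*21 - 0 = 21, d_1 = (475 - 21^2)/1 = 34/1 = 34, a_1 = floor((21 + 21)/34) = 1.
  m_2 = 34*1 - 21 = 13, d_2 = (475 - 13^2)/34 = 306/34 = 9, a_2 = floor((21 + 13)/9) = 3.
  m_3 = 9*3 - 13 = 14, d_3 = (475 - 14^2)/9 = 279/9 = 31, a_3 = floor((21 + 14)/31) = 1.
  m_4 = 31*1 - 14 = 17, d_4 = (475 - 17^2)/31 = 186/31 = 6, a_4 = floor((21 + 17)/6) = 6.
  m_5 = 6*6 - 17 = 19, d_5 = (475 - 19^2)/6 = 114/6 = 19, a_5 = floor((21 + 19)/19) = 2.
  m_6 = 19*2 - 19 = 19, d_6 = (475 - 19^2)/19 = 114/19 = 6, a_6 = floor((21 + 19)/6) = 6.
  m_7 = 6*6 - 19 = 17, d_7 = (475 - 17^2)/6 = 186/6 = 31, a_7 = floor((21 + 17)/31) = 1.
  m_8 = 31*1 - 17 = 14, d_8 = (475 - 14^2)/31 = 279/31 = 9, a_8 = floor((21 + 14)/9) = 3.
  m_9 = 9*3 - 14 = 13, d_9 = (475 - 13^2)/9 = 306/9 = 34, a_9 = floor((21 + 13)/34) = 1.
  m_10 = 34*1 - 13 = 21, d_10 = (475 - 21^2)/34 = 34/34 = 1, a_10 = floor((21 + 21)/1) = 42.
  m_11 = 1*42 - 21 = 21, d_11 = (475 - 21^2)/1 = 34/1 = 34: (m_11, d_11) = (m_1, d_1) = (21, 34), so from here the quotients repeat a_1, ..., a_10; the period length is 10.
So sqrt(475) = [21; (1, 3, 1, 6, 2, 6, 1, 3, 1, 42)] with period length k = 10.
k is even, so the fundamental solution of x^2 - 475y^2 = 1 is (p_{k-1}, q_{k-1}) = (p_9, q_9); compute convergents through index 9.
Convergents (p_i = a_i*p_{i-1} + p_{i-2}, q_i = a_i*q_{i-1} + q_{i-2} with p_{-2}=0, p_{-1}=1, q_{-2}=1, q_{-1}=0):
  i=0: a_0=21, p_0 = 21*1 + 0 = 21, q_0 = 21*0 + 1 = 1.
  i=1: a_1=1, p_1 = 1*21 + 1 = 22, q_1 = 1*1 + 0 = 1.
  i=2: a_2=3, p_2 = 3*22 + 21 = 87, q_2 = 3*1 + 1 = 4.
  i=3: a_3=1, p_3 = 1*87 + 22 = 109, q_3 = 1*4 + 1 = 5.
  i=4: a_4=6, p_4 = 6*109 + 87 = 741, q_4 = 6*5 + 4 = 34.
  i=5: a_5=2, p_5 = 2*741 + 109 = 1591, q_5 = 2*34 + 5 = 73.
  i=6: a_6=6, p_6 = 6*1591 + 741 = 10287, q_6 = 6*73 + 34 = 472.
  i=7: a_7=1, p_7 = 1*10287 + 1591 = 11878, q_7 = 1*472 + 73 = 545.
  i=8: a_8=3, p_8 = 3*11878 + 10287 = 45921, q_8 = 3*545 + 472 = 2107.
  i=9: a_9=1, p_9 = 1*45921 + 11878 = 57799, q_9 = 1*2107 + 545 = 2652.
Check: 57799^2 - 475*2652^2 = 3340724401 - 3340724400 = 1, so (x, y) = (57799, 2652) solves the equation, and by the theorem it is the least positive solution.

(x, y) = (57799, 2652)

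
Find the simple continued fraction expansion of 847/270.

Run the Euclidean algorithm on 847 and 270; the successive quotients are the partial quotients a_0, a_1, ... (each step inverts the fractional part left over by the previous one):
  847 = 3*270 + 37, so a_0 = 3.
  270 = 7*37 + 11, so a_1 = 7.
  37 = 3*11 + 4, so a_2 = 3.
  11 = 2*4 + 3, so a_3 = 2.
  4 = 1*3 + 1, so a_4 = 1.
  3 = 3*1 + 0, so a_5 = 3.
The remainder reaches 0 after 6 divisions, so the expansion has 6 partial quotients, read off in order.

[3; 7, 3, 2, 1, 3]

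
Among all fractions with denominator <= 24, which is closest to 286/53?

Expand x = 286/53 as a continued fraction with the Euclidean algorithm:
  286 = 5*53 + 21, so a_0 = 5.
  53 = 2*21 + 11, so a_1 = 2.
  21 = 1*11 + 10, so a_2 = 1.
  11 = 1*10 + 1, so a_3 = 1.
  10 = 10*1 + 0, so a_4 = 10.
so x = [5; 2, 1, 1, 10].
Convergents (p_i = a_i*p_{i-1} + p_{i-2}, q_i = a_i*q_{i-1} + q_{i-2} with p_{-2}=0, p_{-1}=1, q_{-2}=1, q_{-1}=0), until the denominator exceeds 24:
  i=0: a_0=5, p_0 = 5*1 + 0 = 5, q_0 = 5*0 + 1 = 1.
  i=1: a_1=2, p_1 = 2*5 + 1 = 11, q_1 = 2*1 + 0 = 2.
  i=2: a_2=1, p_2 = 1*11 + 5 = 16, q_2 = 1*2 + 1 = 3.
  i=3: a_3=1, p_3 = 1*16 + 11 = 27, q_3 = 1*3 + 2 = 5.
  i=4: a_4=10, p_4 = 10*27 + 16 = 286, q_4 = 10*5 + 3 = 53.
q_4 = 53 > 24, so the last convergent with denominator <= 24 is p_3/q_3 = 27/5.
The closest fraction with denominator <= 24 is either p_3/q_3 or the intermediate fraction (k*p_3 + p_2)/(k*q_3 + q_2) with the largest k >= 1 whose denominator stays <= 24; these approach x as k grows, and every other convergent or intermediate fraction in range is farther away.
Largest k: floor((24 - q_2)/q_3) = floor((24 - 3)/5) = 4.
That gives (4*27 + 16)/(4*5 + 3) = 124/23.
Compare the errors: |x - 27/5| = |286*5 - 27*53|/(53*5) = 1/265, and |x - 124/23| = |286*23 - 124*53|/(53*23) = 6/1219.
Cross-multiplying, 1*1219 = 1219 < 1590 = 6*265, so 1/265 is smaller: the convergent 27/5 is closer to x than 124/23.

27/5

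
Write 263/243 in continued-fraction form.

Run the Euclidean algorithm on 263 and 243; the successive quotients are the partial quotients a_0, a_1, ... (each step inverts the fractional part left over by the previous one):
  263 = 1*243 + 20, so a_0 = 1.
  243 = 12*20 + 3, so a_1 = 12.
  20 = 6*3 + 2, so a_2 = 6.
  3 = 1*2 + 1, so a_3 = 1.
  2 = 2*1 + 0, so a_4 = 2.
The remainder reaches 0 after 5 divisions, so the expansion has 5 partial quotients, read off in order.

[1; 12, 6, 1, 2]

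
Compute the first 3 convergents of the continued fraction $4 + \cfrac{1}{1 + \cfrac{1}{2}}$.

Using the convergent recurrence p_i = a_i*p_{i-1} + p_{i-2}, q_i = a_i*q_{i-1} + q_{i-2} with p_{-2}=0, p_{-1}=1, q_{-2}=1, q_{-1}=0:
  i=0: a_0=4, p_0 = 4*1 + 0 = 4, q_0 = 4*0 + 1 = 1.
  i=1: a_1=1, p_1 = 1*4 + 1 = 5, q_1 = 1*1 + 0 = 1.
  i=2: a_2=2, p_2 = 2*5 + 4 = 14, q_2 = 2*1 + 1 = 3.

4/1, 5/1, 14/3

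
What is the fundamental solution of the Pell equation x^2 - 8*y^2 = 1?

(x, y) = (3, 1)

First expand sqrt(8) as a continued fraction. With x_i = (sqrt(8) + m_i)/d_i and (m_0, d_0) = (0, 1): a_0 = floor(sqrt(8)) = 2, since 2^2 = 4 <= 8 < 9 = 3^2.
Iterate m_{i+1} = d_i*a_i - m_i, d_{i+1} = (8 - m_{i+1}^2)/d_i, a_{i+1} = floor((a_0 + m_{i+1})/d_{i+1}):
  m_1 = 1*2 - 0 = 2, d_1 = (8 - 2^2)/1 = 4/1 = 4, a_1 = floor((2 + 2)/4) = 1.
  m_2 = 4*1 - 2 = 2, d_2 = (8 - 2^2)/4 = 4/4 = 1, a_2 = floor((2 + 2)/1) = 4.
  m_3 = 1*4 - 2 = 2, d_3 = (8 - 2^2)/1 = 4/1 = 4: (m_3, d_3) = (m_1, d_1) = (2, 4), so from here the quotients repeat a_1, a_2; the period length is 2.
So sqrt(8) = [2; (1, 4)] with period length k = 2.
k is even, so the fundamental solution of x^2 - 8y^2 = 1 is (p_{k-1}, q_{k-1}) = (p_1, q_1); compute convergents through index 1.
Convergents (p_i = a_i*p_{i-1} + p_{i-2}, q_i = a_i*q_{i-1} + q_{i-2} with p_{-2}=0, p_{-1}=1, q_{-2}=1, q_{-1}=0):
  i=0: a_0=2, p_0 = 2*1 + 0 = 2, q_0 = 2*0 + 1 = 1.
  i=1: a_1=1, p_1 = 1*2 + 1 = 3, q_1 = 1*1 + 0 = 1.
Check: 3^2 - 8*1^2 = 9 - 8 = 1, so (x, y) = (3, 1) solves the equation, and by the theorem it is the least positive solution.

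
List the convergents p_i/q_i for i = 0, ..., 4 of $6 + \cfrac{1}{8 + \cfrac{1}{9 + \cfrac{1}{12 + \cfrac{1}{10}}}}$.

Using the convergent recurrence p_i = a_i*p_{i-1} + p_{i-2}, q_i = a_i*q_{i-1} + q_{i-2} with p_{-2}=0, p_{-1}=1, q_{-2}=1, q_{-1}=0:
  i=0: a_0=6, p_0 = 6*1 + 0 = 6, q_0 = 6*0 + 1 = 1.
  i=1: a_1=8, p_1 = 8*6 + 1 = 49, q_1 = 8*1 + 0 = 8.
  i=2: a_2=9, p_2 = 9*49 + 6 = 447, q_2 = 9*8 + 1 = 73.
  i=3: a_3=12, p_3 = 12*447 + 49 = 5413, q_3 = 12*73 + 8 = 884.
  i=4: a_4=10, p_4 = 10*5413 + 447 = 54577, q_4 = 10*884 + 73 = 8913.

6/1, 49/8, 447/73, 5413/884, 54577/8913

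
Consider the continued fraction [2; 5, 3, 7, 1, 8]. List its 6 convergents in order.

2/1, 11/5, 35/16, 256/117, 291/133, 2584/1181

Using the convergent recurrence p_i = a_i*p_{i-1} + p_{i-2}, q_i = a_i*q_{i-1} + q_{i-2} with p_{-2}=0, p_{-1}=1, q_{-2}=1, q_{-1}=0:
  i=0: a_0=2, p_0 = 2*1 + 0 = 2, q_0 = 2*0 + 1 = 1.
  i=1: a_1=5, p_1 = 5*2 + 1 = 11, q_1 = 5*1 + 0 = 5.
  i=2: a_2=3, p_2 = 3*11 + 2 = 35, q_2 = 3*5 + 1 = 16.
  i=3: a_3=7, p_3 = 7*35 + 11 = 256, q_3 = 7*16 + 5 = 117.
  i=4: a_4=1, p_4 = 1*256 + 35 = 291, q_4 = 1*117 + 16 = 133.
  i=5: a_5=8, p_5 = 8*291 + 256 = 2584, q_5 = 8*133 + 117 = 1181.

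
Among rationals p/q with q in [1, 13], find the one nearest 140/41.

Expand x = 140/41 as a continued fraction with the Euclidean algorithm:
  140 = 3*41 + 17, so a_0 = 3.
  41 = 2*17 + 7, so a_1 = 2.
  17 = 2*7 + 3, so a_2 = 2.
  7 = 2*3 + 1, so a_3 = 2.
  3 = 3*1 + 0, so a_4 = 3.
so x = [3; 2, 2, 2, 3].
Convergents (p_i = a_i*p_{i-1} + p_{i-2}, q_i = a_i*q_{i-1} + q_{i-2} with p_{-2}=0, p_{-1}=1, q_{-2}=1, q_{-1}=0), until the denominator exceeds 13:
  i=0: a_0=3, p_0 = 3*1 + 0 = 3, q_0 = 3*0 + 1 = 1.
  i=1: a_1=2, p_1 = 2*3 + 1 = 7, q_1 = 2*1 + 0 = 2.
  i=2: a_2=2, p_2 = 2*7 + 3 = 17, q_2 = 2*2 + 1 = 5.
  i=3: a_3=2, p_3 = 2*17 + 7 = 41, q_3 = 2*5 + 2 = 12.
  i=4: a_4=3, p_4 = 3*41 + 17 = 140, q_4 = 3*12 + 5 = 41.
q_4 = 41 > 13, so the last convergent with denominator <= 13 is p_3/q_3 = 41/12.
The closest fraction with denominator <= 13 is either p_3/q_3 or the intermediate fraction (k*p_3 + p_2)/(k*q_3 + q_2) with the largest k >= 1 whose denominator stays <= 13; these approach x as k grows, and every other convergent or intermediate fraction in range is farther away.
Largest k: floor((13 - q_2)/q_3) = floor((13 - 5)/12) = 0.
Since k = 0, no intermediate fraction beyond p_3/q_3 has denominator <= 13, so the convergent 41/12 is the closest (its error is |140*12 - 41*41|/(41*12) = 1/492).

41/12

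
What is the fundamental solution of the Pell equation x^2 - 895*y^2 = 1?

First expand sqrt(895) as a continued fraction. With x_i = (sqrt(895) + m_i)/d_i and (m_0, d_0) = (0, 1): a_0 = floor(sqrt(895)) = 29, since 29^2 = 841 <= 895 < 900 = 30^2.
Iterate m_{i+1} = d_i*a_i - m_i, d_{i+1} = (895 - m_{i+1}^2)/d_i, a_{i+1} = floor((a_0 + m_{i+1})/d_{i+1}):
  m_1 = 1*29 - 0 = 29, d_1 = (895 - 29^2)/1 = 54/1 = 54, a_1 = floor((29 + 29)/54) = 1.
  m_2 = 54*1 - 29 = 25, d_2 = (895 - 25^2)/54 = 270/54 = 5, a_2 = floor((29 + 25)/5) = 10.
  m_3 = 5*10 - 25 = 25, d_3 = (895 - 25^2)/5 = 270/5 = 54, a_3 = floor((29 + 25)/54) = 1.
  m_4 = 54*1 - 25 = 29, d_4 = (895 - 29^2)/54 = 54/54 = 1, a_4 = floor((29 + 29)/1) = 58.
  m_5 = 1*58 - 29 = 29, d_5 = (895 - 29^2)/1 = 54/1 = 54: (m_5, d_5) = (m_1, d_1) = (29, 54), so from here the quotients repeat a_1, ..., a_4; the period length is 4.
So sqrt(895) = [29; (1, 10, 1, 58)] with period length k = 4.
k is even, so the fundamental solution of x^2 - 895y^2 = 1 is (p_{k-1}, q_{k-1}) = (p_3, q_3); compute convergents through index 3.
Convergents (p_i = a_i*p_{i-1} + p_{i-2}, q_i = a_i*q_{i-1} + q_{i-2} with p_{-2}=0, p_{-1}=1, q_{-2}=1, q_{-1}=0):
  i=0: a_0=29, p_0 = 29*1 + 0 = 29, q_0 = 29*0 + 1 = 1.
  i=1: a_1=1, p_1 = 1*29 + 1 = 30, q_1 = 1*1 + 0 = 1.
  i=2: a_2=10, p_2 = 10*30 + 29 = 329, q_2 = 10*1 + 1 = 11.
  i=3: a_3=1, p_3 = 1*329 + 30 = 359, q_3 = 1*11 + 1 = 12.
Check: 359^2 - 895*12^2 = 128881 - 128880 = 1, so (x, y) = (359, 12) solves the equation, and by the theorem it is the least positive solution.

(x, y) = (359, 12)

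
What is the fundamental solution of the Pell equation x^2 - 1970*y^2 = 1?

(x, y) = (665859, 15002)

First expand sqrt(1970) as a continued fraction. With x_i = (sqrt(1970) + m_i)/d_i and (m_0, d_0) = (0, 1): a_0 = floor(sqrt(1970)) = 44, since 44^2 = 1936 <= 1970 < 2025 = 45^2.
Iterate m_{i+1} = d_i*a_i - m_i, d_{i+1} = (1970 - m_{i+1}^2)/d_i, a_{i+1} = floor((a_0 + m_{i+1})/d_{i+1}):
  m_1 = 1*44 - 0 = 44, d_1 = (1970 - 44^2)/1 = 34/1 = 34, a_1 = floor((44 + 44)/34) = 2.
  m_2 = 34*2 - 44 = 24, d_2 = (1970 - 24^2)/34 = 1394/34 = 41, a_2 = floor((44 + 24)/41) = 1.
  m_3 = 41*1 - 24 = 17, d_3 = (1970 - 17^2)/41 = 1681/41 = 41, a_3 = floor((44 + 17)/41) = 1.
  m_4 = 41*1 - 17 = 24, d_4 = (1970 - 24^2)/41 = 1394/41 = 34, a_4 = floor((44 + 24)/34) = 2.
  m_5 = 34*2 - 24 = 44, d_5 = (1970 - 44^2)/34 = 34/34 = 1, a_5 = floor((44 + 44)/1) = 88.
  m_6 = 1*88 - 44 = 44, d_6 = (1970 - 44^2)/1 = 34/1 = 34: (m_6, d_6) = (m_1, d_1) = (44, 34), so from here the quotients repeat a_1, ..., a_5; the period length is 5.
So sqrt(1970) = [44; (2, 1, 1, 2, 88)] with period length k = 5.
k is odd, so (p_{k-1}, q_{k-1}) only solves x^2 - 1970y^2 = -1 and the fundamental solution of x^2 - 1970y^2 = 1 is (p_{2k-1}, q_{2k-1}) = (p_9, q_9); compute convergents through index 9, running through the period twice.
Convergents (p_i = a_i*p_{i-1} + p_{i-2}, q_i = a_i*q_{i-1} + q_{i-2} with p_{-2}=0, p_{-1}=1, q_{-2}=1, q_{-1}=0):
  i=0: a_0=44, p_0 = 44*1 + 0 = 44, q_0 = 44*0 + 1 = 1.
  i=1: a_1=2, p_1 = 2*44 + 1 = 89, q_1 = 2*1 + 0 = 2.
  i=2: a_2=1, p_2 = 1*89 + 44 = 133, q_2 = 1*2 + 1 = 3.
  i=3: a_3=1, p_3 = 1*133 + 89 = 222, q_3 = 1*3 + 2 = 5.
  i=4: a_4=2, p_4 = 2*222 + 133 = 577, q_4 = 2*5 + 3 = 13.
  i=5: a_5=88, p_5 = 88*577 + 222 = 50998, q_5 = 88*13 + 5 = 1149.
  i=6: a_6=2, p_6 = 2*50998 + 577 = 102573, q_6 = 2*1149 + 13 = 2311.
  i=7: a_7=1, p_7 = 1*102573 + 50998 = 153571, q_7 = 1*2311 + 1149 = 3460.
  i=8: a_8=1, p_8 = 1*153571 + 102573 = 256144, q_8 = 1*3460 + 2311 = 5771.
  i=9: a_9=2, p_9 = 2*256144 + 153571 = 665859, q_9 = 2*5771 + 3460 = 15002.
Indeed p_4^2 - 1970*q_4^2 = 332929 - 332930 = -1, not +1.
Check: 665859^2 - 1970*15002^2 = 443368207881 - 443368207880 = 1, so (x, y) = (665859, 15002) solves the equation, and by the theorem it is the least positive solution.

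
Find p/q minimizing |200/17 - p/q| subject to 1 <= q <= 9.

106/9

Expand x = 200/17 as a continued fraction with the Euclidean algorithm:
  200 = 11*17 + 13, so a_0 = 11.
  17 = 1*13 + 4, so a_1 = 1.
  13 = 3*4 + 1, so a_2 = 3.
  4 = 4*1 + 0, so a_3 = 4.
so x = [11; 1, 3, 4].
Convergents (p_i = a_i*p_{i-1} + p_{i-2}, q_i = a_i*q_{i-1} + q_{i-2} with p_{-2}=0, p_{-1}=1, q_{-2}=1, q_{-1}=0), until the denominator exceeds 9:
  i=0: a_0=11, p_0 = 11*1 + 0 = 11, q_0 = 11*0 + 1 = 1.
  i=1: a_1=1, p_1 = 1*11 + 1 = 12, q_1 = 1*1 + 0 = 1.
  i=2: a_2=3, p_2 = 3*12 + 11 = 47, q_2 = 3*1 + 1 = 4.
  i=3: a_3=4, p_3 = 4*47 + 12 = 200, q_3 = 4*4 + 1 = 17.
q_3 = 17 > 9, so the last convergent with denominator <= 9 is p_2/q_2 = 47/4.
The closest fraction with denominator <= 9 is either p_2/q_2 or the intermediate fraction (k*p_2 + p_1)/(k*q_2 + q_1) with the largest k >= 1 whose denominator stays <= 9; these approach x as k grows, and every other convergent or intermediate fraction in range is farther away.
Largest k: floor((9 - q_1)/q_2) = floor((9 - 1)/4) = 2.
That gives (2*47 + 12)/(2*4 + 1) = 106/9.
Compare the errors: |x - 47/4| = |200*4 - 47*17|/(17*4) = 1/68, and |x - 106/9| = |200*9 - 106*17|/(17*9) = 2/153.
Cross-multiplying, 2*68 = 136 < 153 = 1*153, so 2/153 is smaller: the intermediate fraction 106/9 is closer to x than 47/4.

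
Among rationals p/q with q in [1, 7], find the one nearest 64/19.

Expand x = 64/19 as a continued fraction with the Euclidean algorithm:
  64 = 3*19 + 7, so a_0 = 3.
  19 = 2*7 + 5, so a_1 = 2.
  7 = 1*5 + 2, so a_2 = 1.
  5 = 2*2 + 1, so a_3 = 2.
  2 = 2*1 + 0, so a_4 = 2.
so x = [3; 2, 1, 2, 2].
Convergents (p_i = a_i*p_{i-1} + p_{i-2}, q_i = a_i*q_{i-1} + q_{i-2} with p_{-2}=0, p_{-1}=1, q_{-2}=1, q_{-1}=0), until the denominator exceeds 7:
  i=0: a_0=3, p_0 = 3*1 + 0 = 3, q_0 = 3*0 + 1 = 1.
  i=1: a_1=2, p_1 = 2*3 + 1 = 7, q_1 = 2*1 + 0 = 2.
  i=2: a_2=1, p_2 = 1*7 + 3 = 10, q_2 = 1*2 + 1 = 3.
  i=3: a_3=2, p_3 = 2*10 + 7 = 27, q_3 = 2*3 + 2 = 8.
q_3 = 8 > 7, so the last convergent with denominator <= 7 is p_2/q_2 = 10/3.
The closest fraction with denominator <= 7 is either p_2/q_2 or the intermediate fraction (k*p_2 + p_1)/(k*q_2 + q_1) with the largest k >= 1 whose denominator stays <= 7; these approach x as k grows, and every other convergent or intermediate fraction in range is farther away.
Largest k: floor((7 - q_1)/q_2) = floor((7 - 2)/3) = 1.
That gives (1*10 + 7)/(1*3 + 2) = 17/5.
Compare the errors: |x - 10/3| = |64*3 - 10*19|/(19*3) = 2/57, and |x - 17/5| = |64*5 - 17*19|/(19*5) = 3/95.
Cross-multiplying, 3*57 = 171 < 190 = 2*95, so 3/95 is smaller: the intermediate fraction 17/5 is closer to x than 10/3.

17/5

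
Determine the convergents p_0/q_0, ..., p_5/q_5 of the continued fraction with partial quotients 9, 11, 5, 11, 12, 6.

Using the convergent recurrence p_i = a_i*p_{i-1} + p_{i-2}, q_i = a_i*q_{i-1} + q_{i-2} with p_{-2}=0, p_{-1}=1, q_{-2}=1, q_{-1}=0:
  i=0: a_0=9, p_0 = 9*1 + 0 = 9, q_0 = 9*0 + 1 = 1.
  i=1: a_1=11, p_1 = 11*9 + 1 = 100, q_1 = 11*1 + 0 = 11.
  i=2: a_2=5, p_2 = 5*100 + 9 = 509, q_2 = 5*11 + 1 = 56.
  i=3: a_3=11, p_3 = 11*509 + 100 = 5699, q_3 = 11*56 + 11 = 627.
  i=4: a_4=12, p_4 = 12*5699 + 509 = 68897, q_4 = 12*627 + 56 = 7580.
  i=5: a_5=6, p_5 = 6*68897 + 5699 = 419081, q_5 = 6*7580 + 627 = 46107.

9/1, 100/11, 509/56, 5699/627, 68897/7580, 419081/46107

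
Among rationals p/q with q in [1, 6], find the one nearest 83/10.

Expand x = 83/10 as a continued fraction with the Euclidean algorithm:
  83 = 8*10 + 3, so a_0 = 8.
  10 = 3*3 + 1, so a_1 = 3.
  3 = 3*1 + 0, so a_2 = 3.
so x = [8; 3, 3].
Convergents (p_i = a_i*p_{i-1} + p_{i-2}, q_i = a_i*q_{i-1} + q_{i-2} with p_{-2}=0, p_{-1}=1, q_{-2}=1, q_{-1}=0), until the denominator exceeds 6:
  i=0: a_0=8, p_0 = 8*1 + 0 = 8, q_0 = 8*0 + 1 = 1.
  i=1: a_1=3, p_1 = 3*8 + 1 = 25, q_1 = 3*1 + 0 = 3.
  i=2: a_2=3, p_2 = 3*25 + 8 = 83, q_2 = 3*3 + 1 = 10.
q_2 = 10 > 6, so the last convergent with denominator <= 6 is p_1/q_1 = 25/3.
The closest fraction with denominator <= 6 is either p_1/q_1 or the intermediate fraction (k*p_1 + p_0)/(k*q_1 + q_0) with the largest k >= 1 whose denominator stays <= 6; these approach x as k grows, and every other convergent or intermediate fraction in range is farther away.
Largest k: floor((6 - q_0)/q_1) = floor((6 - 1)/3) = 1.
That gives (1*25 + 8)/(1*3 + 1) = 33/4.
Compare the errors: |x - 25/3| = |83*3 - 25*10|/(10*3) = 1/30, and |x - 33/4| = |83*4 - 33*10|/(10*4) = 2/40.
Cross-multiplying, 1*40 = 40 < 60 = 2*30, so 1/30 is smaller: the convergent 25/3 is closer to x than 33/4.

25/3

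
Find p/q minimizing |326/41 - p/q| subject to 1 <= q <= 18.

Expand x = 326/41 as a continued fraction with the Euclidean algorithm:
  326 = 7*41 + 39, so a_0 = 7.
  41 = 1*39 + 2, so a_1 = 1.
  39 = 19*2 + 1, so a_2 = 19.
  2 = 2*1 + 0, so a_3 = 2.
so x = [7; 1, 19, 2].
Convergents (p_i = a_i*p_{i-1} + p_{i-2}, q_i = a_i*q_{i-1} + q_{i-2} with p_{-2}=0, p_{-1}=1, q_{-2}=1, q_{-1}=0), until the denominator exceeds 18:
  i=0: a_0=7, p_0 = 7*1 + 0 = 7, q_0 = 7*0 + 1 = 1.
  i=1: a_1=1, p_1 = 1*7 + 1 = 8, q_1 = 1*1 + 0 = 1.
  i=2: a_2=19, p_2 = 19*8 + 7 = 159, q_2 = 19*1 + 1 = 20.
q_2 = 20 > 18, so the last convergent with denominator <= 18 is p_1/q_1 = 8/1.
The closest fraction with denominator <= 18 is either p_1/q_1 or the intermediate fraction (k*p_1 + p_0)/(k*q_1 + q_0) with the largest k >= 1 whose denominator stays <= 18; these approach x as k grows, and every other convergent or intermediate fraction in range is farther away.
Largest k: floor((18 - q_0)/q_1) = floor((18 - 1)/1) = 17.
That gives (17*8 + 7)/(17*1 + 1) = 143/18.
Compare the errors: |x - 8/1| = |326*1 - 8*41|/(41*1) = 2/41, and |x - 143/18| = |326*18 - 143*41|/(41*18) = 5/738.
Cross-multiplying, 5*41 = 205 < 1476 = 2*738, so 5/738 is smaller: the intermediate fraction 143/18 is closer to x than 8/1.

143/18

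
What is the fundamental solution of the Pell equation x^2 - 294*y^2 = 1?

First expand sqrt(294) as a continued fraction. With x_i = (sqrt(294) + m_i)/d_i and (m_0, d_0) = (0, 1): a_0 = floor(sqrt(294)) = 17, since 17^2 = 289 <= 294 < 324 = 18^2.
Iterate m_{i+1} = d_i*a_i - m_i, d_{i+1} = (294 - m_{i+1}^2)/d_i, a_{i+1} = floor((a_0 + m_{i+1})/d_{i+1}):
  m_1 = 1*17 - 0 = 17, d_1 = (294 - 17^2)/1 = 5/1 = 5, a_1 = floor((17 + 17)/5) = 6.
  m_2 = 5*6 - 17 = 13, d_2 = (294 - 13^2)/5 = 125/5 = 25, a_2 = floor((17 + 13)/25) = 1.
  m_3 = 25*1 - 13 = 12, d_3 = (294 - 12^2)/25 = 150/25 = 6, a_3 = floor((17 + 12)/6) = 4.
  m_4 = 6*4 - 12 = 12, d_4 = (294 - 12^2)/6 = 150/6 = 25, a_4 = floor((17 + 12)/25) = 1.
  m_5 = 25*1 - 12 = 13, d_5 = (294 - 13^2)/25 = 125/25 = 5, a_5 = floor((17 + 13)/5) = 6.
  m_6 = 5*6 - 13 = 17, d_6 = (294 - 17^2)/5 = 5/5 = 1, a_6 = floor((17 + 17)/1) = 34.
  m_7 = 1*34 - 17 = 17, d_7 = (294 - 17^2)/1 = 5/1 = 5: (m_7, d_7) = (m_1, d_1) = (17, 5), so from here the quotients repeat a_1, ..., a_6; the period length is 6.
So sqrt(294) = [17; (6, 1, 4, 1, 6, 34)] with period length k = 6.
k is even, so the fundamental solution of x^2 - 294y^2 = 1 is (p_{k-1}, q_{k-1}) = (p_5, q_5); compute convergents through index 5.
Convergents (p_i = a_i*p_{i-1} + p_{i-2}, q_i = a_i*q_{i-1} + q_{i-2} with p_{-2}=0, p_{-1}=1, q_{-2}=1, q_{-1}=0):
  i=0: a_0=17, p_0 = 17*1 + 0 = 17, q_0 = 17*0 + 1 = 1.
  i=1: a_1=6, p_1 = 6*17 + 1 = 103, q_1 = 6*1 + 0 = 6.
  i=2: a_2=1, p_2 = 1*103 + 17 = 120, q_2 = 1*6 + 1 = 7.
  i=3: a_3=4, p_3 = 4*120 + 103 = 583, q_3 = 4*7 + 6 = 34.
  i=4: a_4=1, p_4 = 1*583 + 120 = 703, q_4 = 1*34 + 7 = 41.
  i=5: a_5=6, p_5 = 6*703 + 583 = 4801, q_5 = 6*41 + 34 = 280.
Check: 4801^2 - 294*280^2 = 23049601 - 23049600 = 1, so (x, y) = (4801, 280) solves the equation, and by the theorem it is the least positive solution.

(x, y) = (4801, 280)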